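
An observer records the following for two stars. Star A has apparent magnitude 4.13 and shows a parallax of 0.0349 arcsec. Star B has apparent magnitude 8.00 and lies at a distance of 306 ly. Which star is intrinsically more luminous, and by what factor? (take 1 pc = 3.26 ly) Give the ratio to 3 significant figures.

Star A is more luminous, by a factor of 3.29.

Star A: d = 1/p = 1/0.0349″ = 28.65 pc
Star A: M = m − 5 log₁₀ d + 5 = 4.13 − 5·1.4572 + 5 = 1.844
Star B: d = 306 ly / 3.26 = 93.87 pc
Star B: M = m − 5 log₁₀ d + 5 = 8.00 − 5·1.9725 + 5 = 3.137
ΔM = M_A − M_B = 1.844 − (3.137) = -1.293; smaller M is more luminous → Star A.
L ratio = 10^(0.4 |ΔM|) = 10^0.517 = 3.291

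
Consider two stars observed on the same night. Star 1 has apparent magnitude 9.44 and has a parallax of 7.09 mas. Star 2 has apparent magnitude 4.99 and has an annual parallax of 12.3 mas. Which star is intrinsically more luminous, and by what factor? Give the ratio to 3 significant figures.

Star 2 is more luminous, by a factor of 20.0.

Star 1: p = 7.09 mas = 7.09×10^-3″ → d = 1/p = 141.0 pc
Star 1: M = m − 5 log₁₀ d + 5 = 9.44 − 5·2.1494 + 5 = 3.693
Star 2: p = 12.3 mas = 0.0123″ → d = 1/p = 81.30 pc
Star 2: M = m − 5 log₁₀ d + 5 = 4.99 − 5·1.9101 + 5 = 0.440
ΔM = M_1 − M_2 = 3.693 − (0.440) = 3.254; smaller M is more luminous → Star 2.
L ratio = 10^(0.4 |ΔM|) = 10^1.301 = 20.02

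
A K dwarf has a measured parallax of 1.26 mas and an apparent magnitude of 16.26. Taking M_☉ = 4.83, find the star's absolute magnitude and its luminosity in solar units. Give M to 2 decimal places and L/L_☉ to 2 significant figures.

M ≈ 6.76; L/L_☉ ≈ 0.17

d = 1/p = 1000/1.26 mas = 793.7 pc
M = m − 5 log₁₀ d + 5 = 16.26 − 5·2.8996 + 5 = 6.762
M − M_☉ = 6.762 − 4.83 = 1.932
L/L_☉ = 10^(−0.4 × 1.932) = 0.1688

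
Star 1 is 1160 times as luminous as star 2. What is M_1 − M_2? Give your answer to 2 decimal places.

M_1 − M_2 ≈ -7.66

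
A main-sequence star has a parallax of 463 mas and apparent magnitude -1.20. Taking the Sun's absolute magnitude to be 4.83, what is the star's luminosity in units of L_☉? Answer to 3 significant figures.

L/L_☉ ≈ 12.0

d = 1/p = 1000/463 mas = 2.160 pc
M = m − 5 log₁₀ d + 5 = -1.20 − 5·0.3344 + 5 = 2.128
M − M_☉ = 2.128 − 4.83 = -2.702
L/L_☉ = 10^(−0.4 × -2.702) = 12.05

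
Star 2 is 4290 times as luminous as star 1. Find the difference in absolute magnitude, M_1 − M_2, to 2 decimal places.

M_1 − M_2 ≈ 9.08

Pogson: ΔM = −2.5 log₁₀(ratio) = −2.5 log₁₀(4290) = −2.5 × 3.6325 = -9.081
Star 2 is brighter so has the smaller magnitude: M_1 − M_2 is positive.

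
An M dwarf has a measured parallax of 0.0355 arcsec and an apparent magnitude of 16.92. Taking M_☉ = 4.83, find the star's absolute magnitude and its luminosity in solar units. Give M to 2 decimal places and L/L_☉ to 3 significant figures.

M ≈ 14.67; L/L_☉ ≈ 1.16×10^-4

d = 1/p = 1/0.0355″ = 28.17 pc
M = m − 5 log₁₀ d + 5 = 16.92 − 5·1.4498 + 5 = 14.671
M − M_☉ = 14.671 − 4.83 = 9.841
L/L_☉ = 10^(−0.4 × 9.841) = 1.158×10^-4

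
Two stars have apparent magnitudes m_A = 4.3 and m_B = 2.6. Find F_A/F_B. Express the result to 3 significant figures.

Δm = 4.3 − (2.6) = 1.7
Flux ratio = 10^(−0.4 Δm) = 10^(−0.4 × 1.7) = 10^-0.680 = 0.2089

F_A/F_B ≈ 0.209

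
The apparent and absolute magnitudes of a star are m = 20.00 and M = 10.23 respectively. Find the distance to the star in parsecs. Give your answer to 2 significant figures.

d ≈ 900 pc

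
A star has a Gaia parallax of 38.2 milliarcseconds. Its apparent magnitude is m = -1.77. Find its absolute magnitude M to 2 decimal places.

p = 38.2 mas = 0.0382″ → d = 1/p = 26.18 pc
5 log₁₀(d/10 pc) = 5 log₁₀(26.18) − 5 = 2.090
M = m − 5 log₁₀(d/10) = -1.77 − 2.090 = -3.860

M ≈ -3.86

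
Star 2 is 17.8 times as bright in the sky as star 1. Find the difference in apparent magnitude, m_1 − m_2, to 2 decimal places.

m_1 − m_2 ≈ 3.13

Pogson: Δm = −2.5 log₁₀(ratio) = −2.5 log₁₀(17.8) = −2.5 × 1.2504 = -3.126
Star 2 is brighter so has the smaller magnitude: m_1 − m_2 is positive.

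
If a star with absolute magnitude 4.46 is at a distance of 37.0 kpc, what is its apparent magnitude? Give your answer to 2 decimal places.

m ≈ 22.30

d = 37.0 kpc = 37000 pc
m = M + 5 log₁₀ d − 5 = 4.46 + 5·4.5682 − 5 = 22.301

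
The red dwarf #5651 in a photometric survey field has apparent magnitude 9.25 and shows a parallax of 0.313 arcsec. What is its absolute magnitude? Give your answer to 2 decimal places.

M ≈ 11.73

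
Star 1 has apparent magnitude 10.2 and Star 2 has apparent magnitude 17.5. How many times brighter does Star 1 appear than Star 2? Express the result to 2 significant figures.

Δm = 10.2 − (17.5) = -7.3
Flux ratio = 10^(−0.4 Δm) = 10^(−0.4 × -7.3) = 10^2.920 = 831.8

830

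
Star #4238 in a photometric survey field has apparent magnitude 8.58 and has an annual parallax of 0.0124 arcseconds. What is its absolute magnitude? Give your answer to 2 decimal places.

M ≈ 4.05

d = 1/p = 1/0.0124″ = 80.65 pc
5 log₁₀(d/10 pc) = 5 log₁₀(80.65) − 5 = 4.533
M = m − 5 log₁₀(d/10) = 8.58 − 4.533 = 4.047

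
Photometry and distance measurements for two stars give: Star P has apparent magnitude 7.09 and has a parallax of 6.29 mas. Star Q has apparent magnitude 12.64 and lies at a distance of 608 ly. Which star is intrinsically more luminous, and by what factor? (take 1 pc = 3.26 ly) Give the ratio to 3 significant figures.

Star P: p = 6.29 mas = 6.29×10^-3″ → d = 1/p = 159.0 pc
Star P: M = m − 5 log₁₀ d + 5 = 7.09 − 5·2.2013 + 5 = 1.083
Star Q: d = 608 ly / 3.26 = 186.5 pc
Star Q: M = m − 5 log₁₀ d + 5 = 12.64 − 5·2.2707 + 5 = 6.287
ΔM = M_P − M_Q = 1.083 − (6.287) = -5.203; smaller M is more luminous → Star P.
L ratio = 10^(0.4 |ΔM|) = 10^2.081 = 120.6

Star P is more luminous, by a factor of 121.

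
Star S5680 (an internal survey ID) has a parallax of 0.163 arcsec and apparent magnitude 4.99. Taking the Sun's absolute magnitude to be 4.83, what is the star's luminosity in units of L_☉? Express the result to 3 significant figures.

d = 1/p = 1/0.163″ = 6.135 pc
M = m − 5 log₁₀ d + 5 = 4.99 − 5·0.7878 + 5 = 6.051
M − M_☉ = 6.051 − 4.83 = 1.221
L/L_☉ = 10^(−0.4 × 1.221) = 0.3248

L/L_☉ ≈ 0.325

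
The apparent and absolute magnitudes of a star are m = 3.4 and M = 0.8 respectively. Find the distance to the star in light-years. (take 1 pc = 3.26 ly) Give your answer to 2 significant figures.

μ = m − M = 2.600
m − M = 5 log₁₀ d − 5
log₁₀ d = (m − M)/5 + 1 = 1.5200
d = 10^1.5200 = 33.11 pc
= 107.9 ly

d ≈ 110 ly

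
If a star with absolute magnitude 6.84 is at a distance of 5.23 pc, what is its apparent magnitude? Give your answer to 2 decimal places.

m ≈ 5.43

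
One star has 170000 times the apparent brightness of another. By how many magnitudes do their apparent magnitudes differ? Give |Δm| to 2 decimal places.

|Δm| ≈ 13.08

Pogson: Δm = −2.5 log₁₀(ratio) = −2.5 log₁₀(170000) = −2.5 × 5.2304 = -13.076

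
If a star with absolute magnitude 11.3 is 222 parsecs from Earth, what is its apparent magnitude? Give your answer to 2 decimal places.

m ≈ 18.03

m = M + 5 log₁₀ d − 5 = 11.3 + 5·2.3464 − 5 = 18.032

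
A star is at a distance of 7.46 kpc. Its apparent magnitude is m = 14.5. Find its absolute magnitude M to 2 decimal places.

M ≈ 0.14

d = 7.46 kpc = 7460 pc
5 log₁₀(d/10 pc) = 5 log₁₀(7460) − 5 = 14.364
M = m − 5 log₁₀(d/10) = 14.5 − 14.364 = 0.136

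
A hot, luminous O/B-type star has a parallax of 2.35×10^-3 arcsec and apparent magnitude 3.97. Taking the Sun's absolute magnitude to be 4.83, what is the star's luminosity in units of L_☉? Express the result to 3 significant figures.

d = 1/p = 1/2.35×10^-3″ = 425.5 pc
M = m − 5 log₁₀ d + 5 = 3.97 − 5·2.6289 + 5 = -4.175
M − M_☉ = -4.175 − 4.83 = -9.005
L/L_☉ = 10^(−0.4 × -9.005) = 3998

L/L_☉ ≈ 4000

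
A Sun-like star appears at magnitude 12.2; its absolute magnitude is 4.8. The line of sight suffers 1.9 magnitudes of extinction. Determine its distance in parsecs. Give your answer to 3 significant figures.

d ≈ 126 pc

m − M = 5 log₁₀(d/10 pc) + A  ⇒  12.2 − (4.8) − 1.9 = 5 log₁₀(d/10)
5.500 = 5 log₁₀(d/10)
log₁₀ d = (m − M − A)/5 + 1 = 2.1000
d = 10^2.1000 = 125.9 pc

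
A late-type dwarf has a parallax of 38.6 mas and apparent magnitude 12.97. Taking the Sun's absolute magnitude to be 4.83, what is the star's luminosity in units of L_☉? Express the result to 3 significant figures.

d = 1/p = 1000/38.6 mas = 25.91 pc
M = m − 5 log₁₀ d + 5 = 12.97 − 5·1.4134 + 5 = 10.903
M − M_☉ = 10.903 − 4.83 = 6.073
L/L_☉ = 10^(−0.4 × 6.073) = 3.722×10^-3

L/L_☉ ≈ 3.72×10^-3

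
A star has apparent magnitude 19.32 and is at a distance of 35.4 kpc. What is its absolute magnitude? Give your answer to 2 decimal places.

d = 35.4 kpc = 35400 pc
5 log₁₀(d/10 pc) = 5 log₁₀(35400) − 5 = 17.745
M = m − 5 log₁₀(d/10) = 19.32 − 17.745 = 1.575

M ≈ 1.57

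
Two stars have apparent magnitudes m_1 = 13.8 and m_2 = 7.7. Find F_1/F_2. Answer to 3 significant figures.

F_1/F_2 ≈ 3.63×10^-3

Δm = 13.8 − (7.7) = 6.1
Flux ratio = 10^(−0.4 Δm) = 10^(−0.4 × 6.1) = 10^-2.440 = 3.631×10^-3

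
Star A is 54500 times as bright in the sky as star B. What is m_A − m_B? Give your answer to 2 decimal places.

m_A − m_B ≈ -11.84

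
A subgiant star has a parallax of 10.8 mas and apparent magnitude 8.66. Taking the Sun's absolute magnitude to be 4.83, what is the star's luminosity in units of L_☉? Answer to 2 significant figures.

d = 1/p = 1000/10.8 mas = 92.59 pc
M = m − 5 log₁₀ d + 5 = 8.66 − 5·1.9666 + 5 = 3.827
M − M_☉ = 3.827 − 4.83 = -1.003
L/L_☉ = 10^(−0.4 × -1.003) = 2.519

L/L_☉ ≈ 2.5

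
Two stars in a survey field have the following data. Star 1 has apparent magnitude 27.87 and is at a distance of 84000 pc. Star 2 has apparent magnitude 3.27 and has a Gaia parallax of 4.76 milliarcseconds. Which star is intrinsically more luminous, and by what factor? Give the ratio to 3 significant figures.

Star 2 is more luminous, by a factor of 43300.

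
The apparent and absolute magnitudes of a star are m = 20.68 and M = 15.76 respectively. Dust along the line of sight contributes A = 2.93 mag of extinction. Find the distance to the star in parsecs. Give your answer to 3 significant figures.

m − M = 5 log₁₀(d/10 pc) + A  ⇒  20.68 − (15.76) − 2.93 = 5 log₁₀(d/10)
1.990 = 5 log₁₀(d/10)
log₁₀ d = (m − M − A)/5 + 1 = 1.3980
d = 10^1.3980 = 25.00 pc

d ≈ 25.0 pc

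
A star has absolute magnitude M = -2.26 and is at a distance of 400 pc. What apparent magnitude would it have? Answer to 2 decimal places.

m ≈ 5.75

m = M + 5 log₁₀ d − 5 = -2.26 + 5·2.6021 − 5 = 5.750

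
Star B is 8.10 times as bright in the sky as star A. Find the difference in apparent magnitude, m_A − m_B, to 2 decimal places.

m_A − m_B ≈ 2.27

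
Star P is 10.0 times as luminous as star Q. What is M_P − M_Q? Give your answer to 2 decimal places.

Pogson: ΔM = −2.5 log₁₀(ratio) = −2.5 log₁₀(10.0) = −2.5 × 1.0000 = -2.500
Star P is brighter, so it has the smaller magnitude: the difference is negative.

M_P − M_Q ≈ -2.50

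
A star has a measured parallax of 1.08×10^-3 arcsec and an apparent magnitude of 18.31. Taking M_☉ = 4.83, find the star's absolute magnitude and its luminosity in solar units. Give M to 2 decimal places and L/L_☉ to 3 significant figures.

M ≈ 8.48; L/L_☉ ≈ 0.0348

d = 1/p = 1/1.08×10^-3″ = 925.9 pc
M = m − 5 log₁₀ d + 5 = 18.31 − 5·2.9666 + 5 = 8.477
M − M_☉ = 8.477 − 4.83 = 3.647
L/L_☉ = 10^(−0.4 × 3.647) = 0.03477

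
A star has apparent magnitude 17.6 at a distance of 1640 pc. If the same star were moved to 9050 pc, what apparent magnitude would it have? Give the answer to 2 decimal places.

m ≈ 21.31

Flux ∝ 1/d², so Δm = 5 log₁₀(d₂/d₁) = 5 log₁₀(9050/1640) = 3.709
m₂ = m₁ + Δm = 17.6 + (3.709) = 21.309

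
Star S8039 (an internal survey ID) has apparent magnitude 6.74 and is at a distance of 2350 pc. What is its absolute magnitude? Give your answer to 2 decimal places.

M ≈ -5.12

5 log₁₀(d/10 pc) = 5 log₁₀(2350) − 5 = 11.855
M = m − 5 log₁₀(d/10) = 6.74 − 11.855 = -5.115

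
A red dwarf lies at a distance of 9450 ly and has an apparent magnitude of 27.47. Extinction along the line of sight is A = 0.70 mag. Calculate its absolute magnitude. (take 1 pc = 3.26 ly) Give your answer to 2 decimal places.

M ≈ 14.46

d = 9450 ly / 3.26 = 2899 pc
5 log₁₀(d/10 pc) = 5 log₁₀(2899) − 5 = 12.311
M = m − 5 log₁₀(d/10) − A = 27.47 − 12.311 − 0.70 = 14.459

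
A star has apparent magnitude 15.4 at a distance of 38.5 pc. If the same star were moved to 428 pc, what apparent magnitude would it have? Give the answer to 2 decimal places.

m ≈ 20.63

Flux ∝ 1/d², so Δm = 5 log₁₀(d₂/d₁) = 5 log₁₀(428/38.5) = 5.230
m₂ = m₁ + Δm = 15.4 + (5.230) = 20.630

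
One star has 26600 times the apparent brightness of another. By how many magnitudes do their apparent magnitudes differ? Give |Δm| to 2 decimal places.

|Δm| ≈ 11.06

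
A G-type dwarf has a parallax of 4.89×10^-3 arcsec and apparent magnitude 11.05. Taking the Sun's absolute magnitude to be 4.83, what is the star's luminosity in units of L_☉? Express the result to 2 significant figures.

d = 1/p = 1/4.89×10^-3″ = 204.5 pc
M = m − 5 log₁₀ d + 5 = 11.05 − 5·2.3107 + 5 = 4.497
M − M_☉ = 4.497 − 4.83 = -0.333
L/L_☉ = 10^(−0.4 × -0.333) = 1.360

L/L_☉ ≈ 1.4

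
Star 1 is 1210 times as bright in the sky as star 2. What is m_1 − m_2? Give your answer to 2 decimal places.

Pogson: Δm = −2.5 log₁₀(ratio) = −2.5 log₁₀(1210) = −2.5 × 3.0828 = -7.707
Star 1 is brighter, so it has the smaller magnitude: the difference is negative.

m_1 − m_2 ≈ -7.71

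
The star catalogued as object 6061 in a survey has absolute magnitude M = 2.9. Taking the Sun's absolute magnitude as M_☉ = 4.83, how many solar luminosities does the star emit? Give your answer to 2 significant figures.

L/L_☉ ≈ 5.9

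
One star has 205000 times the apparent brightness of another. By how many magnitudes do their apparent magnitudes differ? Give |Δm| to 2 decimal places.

Pogson: Δm = −2.5 log₁₀(ratio) = −2.5 log₁₀(205000) = −2.5 × 5.3118 = -13.279

|Δm| ≈ 13.28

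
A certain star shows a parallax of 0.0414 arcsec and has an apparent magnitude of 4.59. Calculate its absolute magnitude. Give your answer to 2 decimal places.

M ≈ 2.68

d = 1/p = 1/0.0414″ = 24.15 pc
5 log₁₀(d/10 pc) = 5 log₁₀(24.15) − 5 = 1.915
M = m − 5 log₁₀(d/10) = 4.59 − 1.915 = 2.675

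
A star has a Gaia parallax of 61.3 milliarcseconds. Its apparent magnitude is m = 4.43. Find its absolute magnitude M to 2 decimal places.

p = 61.3 mas = 0.0613″ → d = 1/p = 16.31 pc
5 log₁₀(d/10 pc) = 5 log₁₀(16.31) − 5 = 1.063
M = m − 5 log₁₀(d/10) = 4.43 − 1.063 = 3.367

M ≈ 3.37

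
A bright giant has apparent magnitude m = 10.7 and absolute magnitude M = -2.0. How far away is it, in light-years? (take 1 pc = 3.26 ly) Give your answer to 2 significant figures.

d ≈ 11000 ly

Distance modulus: m − M = 10.7 − (-2.0) = 12.700
m − M = 5 log₁₀ d − 5
log₁₀ d = (m − M)/5 + 1 = 3.5400
d = 10^3.5400 = 3467 pc
= 11300 ly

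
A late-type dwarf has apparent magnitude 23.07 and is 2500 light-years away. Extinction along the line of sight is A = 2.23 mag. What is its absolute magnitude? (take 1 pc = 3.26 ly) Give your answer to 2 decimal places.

M ≈ 11.42

d = 2500 ly / 3.26 = 766.9 pc
5 log₁₀(d/10 pc) = 5 log₁₀(766.9) − 5 = 9.424
M = m − 5 log₁₀(d/10) − A = 23.07 − 9.424 − 2.23 = 11.416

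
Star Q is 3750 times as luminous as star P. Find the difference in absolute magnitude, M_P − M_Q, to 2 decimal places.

Pogson: ΔM = −2.5 log₁₀(ratio) = −2.5 log₁₀(3750) = −2.5 × 3.5740 = -8.935
Star Q is brighter so has the smaller magnitude: M_P − M_Q is positive.

M_P − M_Q ≈ 8.94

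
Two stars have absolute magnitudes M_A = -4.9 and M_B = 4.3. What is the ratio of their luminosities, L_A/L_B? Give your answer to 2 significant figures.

L_A/L_B ≈ 4800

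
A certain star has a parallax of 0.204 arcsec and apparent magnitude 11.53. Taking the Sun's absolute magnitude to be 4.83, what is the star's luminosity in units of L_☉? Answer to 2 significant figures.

L/L_☉ ≈ 5.0×10^-4

d = 1/p = 1/0.204″ = 4.902 pc
M = m − 5 log₁₀ d + 5 = 11.53 − 5·0.6904 + 5 = 13.078
M − M_☉ = 13.078 − 4.83 = 8.248
L/L_☉ = 10^(−0.4 × 8.248) = 5.020×10^-4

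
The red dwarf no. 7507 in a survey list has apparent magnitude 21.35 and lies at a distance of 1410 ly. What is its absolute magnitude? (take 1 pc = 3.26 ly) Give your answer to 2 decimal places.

M ≈ 13.17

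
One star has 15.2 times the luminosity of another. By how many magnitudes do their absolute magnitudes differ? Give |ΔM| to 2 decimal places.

Pogson: ΔM = −2.5 log₁₀(ratio) = −2.5 log₁₀(15.2) = −2.5 × 1.1818 = -2.955

|ΔM| ≈ 2.95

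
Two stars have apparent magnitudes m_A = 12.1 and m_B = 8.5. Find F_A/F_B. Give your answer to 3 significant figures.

F_A/F_B ≈ 0.0363

Magnitude difference = 3.6
Flux ratio = 10^(−0.4 Δm) = 10^(−0.4 × 3.6) = 10^-1.440 = 0.03631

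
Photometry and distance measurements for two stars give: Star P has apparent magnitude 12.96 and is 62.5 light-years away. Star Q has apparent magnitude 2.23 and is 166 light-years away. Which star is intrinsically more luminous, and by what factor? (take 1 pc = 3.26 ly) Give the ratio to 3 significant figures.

Star P: d = 62.5 ly / 3.26 = 19.17 pc
Star P: M = m − 5 log₁₀ d + 5 = 12.96 − 5·1.2827 + 5 = 11.547
Star Q: d = 166 ly / 3.26 = 50.92 pc
Star Q: M = m − 5 log₁₀ d + 5 = 2.23 − 5·1.7069 + 5 = -1.304
ΔM = M_P − M_Q = 11.547 − (-1.304) = 12.851; smaller M is more luminous → Star Q.
L ratio = 10^(0.4 |ΔM|) = 10^5.140 = 138200

Star Q is more luminous, by a factor of 138000.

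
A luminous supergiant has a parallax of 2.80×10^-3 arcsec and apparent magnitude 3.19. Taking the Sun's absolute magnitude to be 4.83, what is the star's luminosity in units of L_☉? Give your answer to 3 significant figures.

L/L_☉ ≈ 5780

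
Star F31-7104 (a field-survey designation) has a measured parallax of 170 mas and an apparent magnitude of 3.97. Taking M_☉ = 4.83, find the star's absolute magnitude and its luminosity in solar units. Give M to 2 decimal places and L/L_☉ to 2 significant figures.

M ≈ 5.12; L/L_☉ ≈ 0.76

d = 1/p = 1000/170 mas = 5.882 pc
M = m − 5 log₁₀ d + 5 = 3.97 − 5·0.7696 + 5 = 5.122
M − M_☉ = 5.122 − 4.83 = 0.292
L/L_☉ = 10^(−0.4 × 0.292) = 0.7640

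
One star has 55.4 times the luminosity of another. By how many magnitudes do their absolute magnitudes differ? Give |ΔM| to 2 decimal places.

|ΔM| ≈ 4.36

Pogson: ΔM = −2.5 log₁₀(ratio) = −2.5 log₁₀(55.4) = −2.5 × 1.7435 = -4.359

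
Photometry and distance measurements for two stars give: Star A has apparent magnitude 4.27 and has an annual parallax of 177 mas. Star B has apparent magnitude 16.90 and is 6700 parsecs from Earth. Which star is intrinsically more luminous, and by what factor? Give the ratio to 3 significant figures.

Star A: p = 177 mas = 0.177″ → d = 1/p = 5.650 pc
Star A: M = m − 5 log₁₀ d + 5 = 4.27 − 5·0.7520 + 5 = 5.510
Star B: M = m − 5 log₁₀ d + 5 = 16.90 − 5·3.8261 + 5 = 2.770
ΔM = M_A − M_B = 5.510 − (2.770) = 2.740; smaller M is more luminous → Star B.
L ratio = 10^(0.4 |ΔM|) = 10^1.096 = 12.48

Star B is more luminous, by a factor of 12.5.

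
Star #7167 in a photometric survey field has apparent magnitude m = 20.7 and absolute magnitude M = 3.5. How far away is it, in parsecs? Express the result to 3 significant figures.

μ = m − M = 17.200
m − M = 5 log₁₀ d − 5
log₁₀ d = (m − M)/5 + 1 = 4.4400
d = 10^4.4400 = 27540 pc

d ≈ 27500 pc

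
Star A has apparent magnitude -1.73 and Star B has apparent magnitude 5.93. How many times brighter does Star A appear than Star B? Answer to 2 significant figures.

1200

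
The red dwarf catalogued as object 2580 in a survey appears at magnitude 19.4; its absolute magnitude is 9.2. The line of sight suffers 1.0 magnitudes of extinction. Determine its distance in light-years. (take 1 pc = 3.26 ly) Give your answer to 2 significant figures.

d ≈ 2300 ly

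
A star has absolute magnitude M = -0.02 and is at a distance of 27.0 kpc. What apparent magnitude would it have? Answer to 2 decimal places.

d = 27.0 kpc = 27000 pc
m = M + 5 log₁₀ d − 5 = -0.02 + 5·4.4314 − 5 = 17.137

m ≈ 17.14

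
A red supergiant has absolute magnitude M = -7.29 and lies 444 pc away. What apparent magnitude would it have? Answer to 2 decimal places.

m ≈ 0.95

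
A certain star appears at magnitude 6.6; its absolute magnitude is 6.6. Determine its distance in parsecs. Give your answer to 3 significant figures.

Distance modulus: m − M = 6.6 − (6.6) = 0.000
m − M = 5 log₁₀ d − 5
log₁₀ d = (m − M)/5 + 1 = 1.0000
d = 10^1.0000 = 10.00 pc

d ≈ 10.0 pc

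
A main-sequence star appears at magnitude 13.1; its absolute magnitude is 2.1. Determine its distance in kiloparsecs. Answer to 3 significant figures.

d ≈ 1.58 kpc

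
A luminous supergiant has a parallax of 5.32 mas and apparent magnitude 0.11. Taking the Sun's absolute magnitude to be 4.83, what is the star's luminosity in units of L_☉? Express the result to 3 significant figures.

d = 1/p = 1000/5.32 mas = 188.0 pc
M = m − 5 log₁₀ d + 5 = 0.11 − 5·2.2741 + 5 = -6.260
M − M_☉ = -6.260 − 4.83 = -11.090
L/L_☉ = 10^(−0.4 × -11.090) = 27300

L/L_☉ ≈ 27300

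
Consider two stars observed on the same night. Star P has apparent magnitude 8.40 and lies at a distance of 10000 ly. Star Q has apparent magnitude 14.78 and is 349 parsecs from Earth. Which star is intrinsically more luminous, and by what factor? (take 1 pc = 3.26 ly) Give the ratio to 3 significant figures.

Star P is more luminous, by a factor of 27500.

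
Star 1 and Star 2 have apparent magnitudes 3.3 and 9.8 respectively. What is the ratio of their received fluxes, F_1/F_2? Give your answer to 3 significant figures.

F_1/F_2 ≈ 398

Δm = 3.3 − (9.8) = -6.5
Flux ratio = 10^(−0.4 Δm) = 10^(−0.4 × -6.5) = 10^2.600 = 398.1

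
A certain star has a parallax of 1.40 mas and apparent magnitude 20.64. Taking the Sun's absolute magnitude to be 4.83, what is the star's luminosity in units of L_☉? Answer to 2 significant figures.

L/L_☉ ≈ 2.4×10^-3

d = 1/p = 1000/1.40 mas = 714.3 pc
M = m − 5 log₁₀ d + 5 = 20.64 − 5·2.8539 + 5 = 11.371
M − M_☉ = 11.371 − 4.83 = 6.541
L/L_☉ = 10^(−0.4 × 6.541) = 2.420×10^-3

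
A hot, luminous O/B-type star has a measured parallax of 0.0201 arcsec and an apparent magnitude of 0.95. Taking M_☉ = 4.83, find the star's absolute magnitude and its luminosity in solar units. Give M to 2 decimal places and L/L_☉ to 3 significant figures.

d = 1/p = 1/0.0201″ = 49.75 pc
M = m − 5 log₁₀ d + 5 = 0.95 − 5·1.6968 + 5 = -2.534
M − M_☉ = -2.534 − 4.83 = -7.364
L/L_☉ = 10^(−0.4 × -7.364) = 882.3

M ≈ -2.53; L/L_☉ ≈ 882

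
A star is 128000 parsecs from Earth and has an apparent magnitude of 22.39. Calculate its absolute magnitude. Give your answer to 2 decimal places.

5 log₁₀(d/10 pc) = 5 log₁₀(128000) − 5 = 20.536
M = m − 5 log₁₀(d/10) = 22.39 − 20.536 = 1.854

M ≈ 1.85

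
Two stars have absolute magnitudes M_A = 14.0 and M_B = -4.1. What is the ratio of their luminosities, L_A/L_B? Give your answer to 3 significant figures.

L_A/L_B ≈ 5.75×10^-8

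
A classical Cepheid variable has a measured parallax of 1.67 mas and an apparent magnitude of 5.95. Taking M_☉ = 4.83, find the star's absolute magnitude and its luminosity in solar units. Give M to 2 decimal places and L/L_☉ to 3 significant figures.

M ≈ -2.94; L/L_☉ ≈ 1280

d = 1/p = 1000/1.67 mas = 598.8 pc
M = m − 5 log₁₀ d + 5 = 5.95 − 5·2.7773 + 5 = -2.936
M − M_☉ = -2.936 − 4.83 = -7.766
L/L_☉ = 10^(−0.4 × -7.766) = 1278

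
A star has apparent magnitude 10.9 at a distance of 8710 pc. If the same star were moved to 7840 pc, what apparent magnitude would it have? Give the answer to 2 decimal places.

m ≈ 10.67

Flux ∝ 1/d², so Δm = 5 log₁₀(d₂/d₁) = 5 log₁₀(7840/8710) = -0.229
m₂ = m₁ + Δm = 10.9 + (-0.229) = 10.671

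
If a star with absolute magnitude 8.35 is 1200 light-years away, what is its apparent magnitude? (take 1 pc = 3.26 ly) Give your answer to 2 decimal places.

m ≈ 16.18

d = 1200 ly / 3.26 = 368.1 pc
m = M + 5 log₁₀ d − 5 = 8.35 + 5·2.5660 − 5 = 16.180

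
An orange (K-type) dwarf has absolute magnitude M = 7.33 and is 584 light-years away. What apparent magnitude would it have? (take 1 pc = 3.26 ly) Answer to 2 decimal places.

m ≈ 13.60

d = 584 ly / 3.26 = 179.1 pc
m = M + 5 log₁₀ d − 5 = 7.33 + 5·2.2532 − 5 = 13.596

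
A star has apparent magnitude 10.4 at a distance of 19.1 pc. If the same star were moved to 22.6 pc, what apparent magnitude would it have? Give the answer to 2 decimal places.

m ≈ 10.77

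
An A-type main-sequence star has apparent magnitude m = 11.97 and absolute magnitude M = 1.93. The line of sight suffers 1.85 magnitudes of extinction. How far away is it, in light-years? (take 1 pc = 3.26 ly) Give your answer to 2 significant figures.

d ≈ 1400 ly

m − M = 5 log₁₀(d/10 pc) + A  ⇒  11.97 − (1.93) − 1.85 = 5 log₁₀(d/10)
8.190 = 5 log₁₀(d/10)
log₁₀ d = (m − M − A)/5 + 1 = 2.6380
d = 10^2.6380 = 434.5 pc
= 1417 ly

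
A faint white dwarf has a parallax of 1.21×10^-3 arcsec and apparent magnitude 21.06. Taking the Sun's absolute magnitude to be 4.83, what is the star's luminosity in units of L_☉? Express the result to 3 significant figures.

d = 1/p = 1/1.21×10^-3″ = 826.4 pc
M = m − 5 log₁₀ d + 5 = 21.06 − 5·2.9172 + 5 = 11.474
M − M_☉ = 11.474 − 4.83 = 6.644
L/L_☉ = 10^(−0.4 × 6.644) = 2.200×10^-3

L/L_☉ ≈ 2.20×10^-3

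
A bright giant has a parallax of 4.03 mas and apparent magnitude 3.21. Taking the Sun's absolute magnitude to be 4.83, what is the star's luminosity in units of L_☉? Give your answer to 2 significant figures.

d = 1/p = 1000/4.03 mas = 248.1 pc
M = m − 5 log₁₀ d + 5 = 3.21 − 5·2.3947 + 5 = -3.763
M − M_☉ = -3.763 − 4.83 = -8.593
L/L_☉ = 10^(−0.4 × -8.593) = 2738

L/L_☉ ≈ 2700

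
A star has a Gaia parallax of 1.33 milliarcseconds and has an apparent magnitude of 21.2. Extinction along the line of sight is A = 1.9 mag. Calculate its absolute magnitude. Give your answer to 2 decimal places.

p = 1.33 mas = 1.33×10^-3″ → d = 1/p = 751.9 pc
5 log₁₀(d/10 pc) = 5 log₁₀(751.9) − 5 = 9.381
M = m − 5 log₁₀(d/10) − A = 21.2 − 9.381 − 1.9 = 9.919

M ≈ 9.92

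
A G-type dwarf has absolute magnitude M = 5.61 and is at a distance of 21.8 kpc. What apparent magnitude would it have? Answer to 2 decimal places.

m ≈ 22.30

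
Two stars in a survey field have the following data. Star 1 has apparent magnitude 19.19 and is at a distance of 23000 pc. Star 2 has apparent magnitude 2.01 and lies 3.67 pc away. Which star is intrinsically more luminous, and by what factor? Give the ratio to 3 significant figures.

Star 1 is more luminous, by a factor of 5.27.

Star 1: M = m − 5 log₁₀ d + 5 = 19.19 − 5·4.3617 + 5 = 2.381
Star 2: M = m − 5 log₁₀ d + 5 = 2.01 − 5·0.5647 + 5 = 4.187
ΔM = M_1 − M_2 = 2.381 − (4.187) = -1.805; smaller M is more luminous → Star 1.
L ratio = 10^(0.4 |ΔM|) = 10^0.722 = 5.274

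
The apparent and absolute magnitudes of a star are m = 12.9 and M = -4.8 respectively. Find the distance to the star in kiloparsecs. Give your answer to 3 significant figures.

Distance modulus: m − M = 12.9 − (-4.8) = 17.700
m − M = 5 log₁₀ d − 5
log₁₀ d = (m − M)/5 + 1 = 4.5400
d = 10^4.5400 = 34670 pc
= 34.67 kpc

d ≈ 34.7 kpc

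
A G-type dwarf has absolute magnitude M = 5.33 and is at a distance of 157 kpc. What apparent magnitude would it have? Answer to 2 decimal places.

d = 157 kpc = 157000 pc
m = M + 5 log₁₀ d − 5 = 5.33 + 5·5.1959 − 5 = 26.309

m ≈ 26.31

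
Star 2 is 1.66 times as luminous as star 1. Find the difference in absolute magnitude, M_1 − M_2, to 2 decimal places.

M_1 − M_2 ≈ 0.55

Pogson: ΔM = −2.5 log₁₀(ratio) = −2.5 log₁₀(1.66) = −2.5 × 0.2201 = -0.550
Star 2 is brighter so has the smaller magnitude: M_1 − M_2 is positive.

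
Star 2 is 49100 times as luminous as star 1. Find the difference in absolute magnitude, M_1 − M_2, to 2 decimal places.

Pogson: ΔM = −2.5 log₁₀(ratio) = −2.5 log₁₀(49100) = −2.5 × 4.6911 = -11.728
Star 2 is brighter so has the smaller magnitude: M_1 − M_2 is positive.

M_1 − M_2 ≈ 11.73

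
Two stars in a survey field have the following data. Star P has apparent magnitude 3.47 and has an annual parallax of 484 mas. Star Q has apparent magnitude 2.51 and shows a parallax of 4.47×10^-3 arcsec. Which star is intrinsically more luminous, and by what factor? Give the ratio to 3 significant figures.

Star Q is more luminous, by a factor of 28400.

Star P: p = 484 mas = 0.484″ → d = 1/p = 2.066 pc
Star P: M = m − 5 log₁₀ d + 5 = 3.47 − 5·0.3152 + 5 = 6.894
Star Q: d = 1/p = 1/4.47×10^-3″ = 223.7 pc
Star Q: M = m − 5 log₁₀ d + 5 = 2.51 − 5·2.3497 + 5 = -4.238
ΔM = M_P − M_Q = 6.894 − (-4.238) = 11.133; smaller M is more luminous → Star Q.
L ratio = 10^(0.4 |ΔM|) = 10^4.453 = 28380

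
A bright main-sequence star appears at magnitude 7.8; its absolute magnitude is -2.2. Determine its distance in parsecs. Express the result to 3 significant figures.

Distance modulus: m − M = 7.8 − (-2.2) = 10.000
m − M = 5 log₁₀ d − 5
log₁₀ d = (m − M)/5 + 1 = 3.0000
d = 10^3.0000 = 1000 pc

d ≈ 1000 pc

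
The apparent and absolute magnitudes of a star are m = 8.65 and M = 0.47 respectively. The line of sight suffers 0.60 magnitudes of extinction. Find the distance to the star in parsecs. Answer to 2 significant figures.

d ≈ 330 pc

m − M = 5 log₁₀(d/10 pc) + A  ⇒  8.65 − (0.47) − 0.60 = 5 log₁₀(d/10)
7.580 = 5 log₁₀(d/10)
log₁₀ d = (m − M − A)/5 + 1 = 2.5160
d = 10^2.5160 = 328.1 pc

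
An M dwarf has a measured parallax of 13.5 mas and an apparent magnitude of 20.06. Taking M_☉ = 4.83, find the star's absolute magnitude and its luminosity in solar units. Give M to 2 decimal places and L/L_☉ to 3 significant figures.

d = 1/p = 1000/13.5 mas = 74.07 pc
M = m − 5 log₁₀ d + 5 = 20.06 − 5·1.8697 + 5 = 15.712
M − M_☉ = 15.712 − 4.83 = 10.882
L/L_☉ = 10^(−0.4 × 10.882) = 4.439×10^-5

M ≈ 15.71; L/L_☉ ≈ 4.44×10^-5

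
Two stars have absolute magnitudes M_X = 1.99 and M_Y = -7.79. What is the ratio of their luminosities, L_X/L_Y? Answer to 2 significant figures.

L_X/L_Y ≈ 1.2×10^-4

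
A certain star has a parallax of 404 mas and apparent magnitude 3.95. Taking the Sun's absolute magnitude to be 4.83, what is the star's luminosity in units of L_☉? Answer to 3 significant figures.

d = 1/p = 1000/404 mas = 2.475 pc
M = m − 5 log₁₀ d + 5 = 3.95 − 5·0.3936 + 5 = 6.982
M − M_☉ = 6.982 − 4.83 = 2.152
L/L_☉ = 10^(−0.4 × 2.152) = 0.1378

L/L_☉ ≈ 0.138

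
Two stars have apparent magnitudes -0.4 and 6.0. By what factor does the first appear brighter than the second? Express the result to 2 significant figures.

360

Δm = -0.4 − (6.0) = -6.4
Flux ratio = 10^(−0.4 Δm) = 10^(−0.4 × -6.4) = 10^2.560 = 363.1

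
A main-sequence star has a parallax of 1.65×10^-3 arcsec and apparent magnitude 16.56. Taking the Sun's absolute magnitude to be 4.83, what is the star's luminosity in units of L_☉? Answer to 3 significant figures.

L/L_☉ ≈ 0.0747

d = 1/p = 1/1.65×10^-3″ = 606.1 pc
M = m − 5 log₁₀ d + 5 = 16.56 − 5·2.7825 + 5 = 7.647
M − M_☉ = 7.647 − 4.83 = 2.817
L/L_☉ = 10^(−0.4 × 2.817) = 0.07465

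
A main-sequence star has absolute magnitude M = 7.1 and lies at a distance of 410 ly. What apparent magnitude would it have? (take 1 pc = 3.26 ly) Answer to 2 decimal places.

d = 410 ly / 3.26 = 125.8 pc
m = M + 5 log₁₀ d − 5 = 7.1 + 5·2.0996 − 5 = 12.598

m ≈ 12.60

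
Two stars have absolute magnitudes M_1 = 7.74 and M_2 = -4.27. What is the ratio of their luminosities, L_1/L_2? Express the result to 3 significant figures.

ΔM = M_1 − M_2 = 12.01
L_1/L_2 = 10^(−0.4 ΔM) = 10^-4.804 = 1.570×10^-5

L_1/L_2 ≈ 1.57×10^-5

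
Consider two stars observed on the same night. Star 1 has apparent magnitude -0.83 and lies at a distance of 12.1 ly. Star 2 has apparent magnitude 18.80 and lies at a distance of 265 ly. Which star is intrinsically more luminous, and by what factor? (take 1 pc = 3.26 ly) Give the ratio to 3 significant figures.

Star 1 is more luminous, by a factor of 148000.

Star 1: d = 12.1 ly / 3.26 = 3.712 pc
Star 1: M = m − 5 log₁₀ d + 5 = -0.83 − 5·0.5696 + 5 = 1.322
Star 2: d = 265 ly / 3.26 = 81.29 pc
Star 2: M = m − 5 log₁₀ d + 5 = 18.80 − 5·1.9100 + 5 = 14.250
ΔM = M_1 − M_2 = 1.322 − (14.250) = -12.928; smaller M is more luminous → Star 1.
L ratio = 10^(0.4 |ΔM|) = 10^5.171 = 148300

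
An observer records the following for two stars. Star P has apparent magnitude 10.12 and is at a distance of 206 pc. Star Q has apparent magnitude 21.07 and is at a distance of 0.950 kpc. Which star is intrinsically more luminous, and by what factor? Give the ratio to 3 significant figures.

Star P: M = m − 5 log₁₀ d + 5 = 10.12 − 5·2.3139 + 5 = 3.551
Star Q: d = 0.950 kpc = 950.0 pc
Star Q: M = m − 5 log₁₀ d + 5 = 21.07 − 5·2.9777 + 5 = 11.181
ΔM = M_P − M_Q = 3.551 − (11.181) = -7.631; smaller M is more luminous → Star P.
L ratio = 10^(0.4 |ΔM|) = 10^3.052 = 1128

Star P is more luminous, by a factor of 1130.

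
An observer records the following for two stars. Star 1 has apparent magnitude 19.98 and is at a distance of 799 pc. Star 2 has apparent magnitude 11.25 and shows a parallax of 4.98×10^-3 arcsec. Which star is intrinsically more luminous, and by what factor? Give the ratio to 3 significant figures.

Star 2 is more luminous, by a factor of 196.

Star 1: M = m − 5 log₁₀ d + 5 = 19.98 − 5·2.9025 + 5 = 10.467
Star 2: d = 1/p = 1/4.98×10^-3″ = 200.8 pc
Star 2: M = m − 5 log₁₀ d + 5 = 11.25 − 5·2.3028 + 5 = 4.736
ΔM = M_1 − M_2 = 10.467 − (4.736) = 5.731; smaller M is more luminous → Star 2.
L ratio = 10^(0.4 |ΔM|) = 10^2.292 = 196.1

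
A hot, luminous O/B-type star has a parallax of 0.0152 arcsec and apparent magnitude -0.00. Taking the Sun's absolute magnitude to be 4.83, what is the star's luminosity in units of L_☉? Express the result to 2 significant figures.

L/L_☉ ≈ 3700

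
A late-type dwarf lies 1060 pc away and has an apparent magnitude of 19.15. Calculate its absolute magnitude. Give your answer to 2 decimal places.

M ≈ 9.02

5 log₁₀(d/10 pc) = 5 log₁₀(1060) − 5 = 10.127
M = m − 5 log₁₀(d/10) = 19.15 − 10.127 = 9.023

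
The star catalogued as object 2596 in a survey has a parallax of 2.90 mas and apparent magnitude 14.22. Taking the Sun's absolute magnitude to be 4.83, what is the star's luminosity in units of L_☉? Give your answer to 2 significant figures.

d = 1/p = 1000/2.90 mas = 344.8 pc
M = m − 5 log₁₀ d + 5 = 14.22 − 5·2.5376 + 5 = 6.532
M − M_☉ = 6.532 − 4.83 = 1.702
L/L_☉ = 10^(−0.4 × 1.702) = 0.2085

L/L_☉ ≈ 0.21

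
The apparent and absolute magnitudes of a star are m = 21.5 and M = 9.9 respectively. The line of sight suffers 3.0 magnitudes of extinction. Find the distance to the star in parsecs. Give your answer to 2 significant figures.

m − M = 5 log₁₀(d/10 pc) + A  ⇒  21.5 − (9.9) − 3.0 = 5 log₁₀(d/10)
8.600 = 5 log₁₀(d/10)
log₁₀ d = (m − M − A)/5 + 1 = 2.7200
d = 10^2.7200 = 524.8 pc

d ≈ 520 pc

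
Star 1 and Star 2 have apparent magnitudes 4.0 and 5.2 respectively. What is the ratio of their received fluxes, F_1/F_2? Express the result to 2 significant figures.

Δm = 4.0 − (5.2) = -1.2
Flux ratio = 10^(−0.4 Δm) = 10^(−0.4 × -1.2) = 10^0.480 = 3.020

F_1/F_2 ≈ 3.0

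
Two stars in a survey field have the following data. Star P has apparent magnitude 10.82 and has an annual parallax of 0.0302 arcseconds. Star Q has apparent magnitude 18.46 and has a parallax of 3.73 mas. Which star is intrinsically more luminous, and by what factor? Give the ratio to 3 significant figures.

Star P: d = 1/p = 1/0.0302″ = 33.11 pc
Star P: M = m − 5 log₁₀ d + 5 = 10.82 − 5·1.5200 + 5 = 8.220
Star Q: p = 3.73 mas = 3.73×10^-3″ → d = 1/p = 268.1 pc
Star Q: M = m − 5 log₁₀ d + 5 = 18.46 − 5·2.4283 + 5 = 11.319
ΔM = M_P − M_Q = 8.220 − (11.319) = -3.099; smaller M is more luminous → Star P.
L ratio = 10^(0.4 |ΔM|) = 10^1.239 = 17.35

Star P is more luminous, by a factor of 17.4.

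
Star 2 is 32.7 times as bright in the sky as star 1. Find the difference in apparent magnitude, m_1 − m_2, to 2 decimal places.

m_1 − m_2 ≈ 3.79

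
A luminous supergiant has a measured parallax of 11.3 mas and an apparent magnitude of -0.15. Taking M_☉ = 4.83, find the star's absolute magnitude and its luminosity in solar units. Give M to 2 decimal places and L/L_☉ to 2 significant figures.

M ≈ -4.88; L/L_☉ ≈ 7700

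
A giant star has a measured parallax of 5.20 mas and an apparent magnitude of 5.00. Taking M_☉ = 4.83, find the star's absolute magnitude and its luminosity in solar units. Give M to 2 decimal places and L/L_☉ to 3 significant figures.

M ≈ -1.42; L/L_☉ ≈ 316

d = 1/p = 1000/5.20 mas = 192.3 pc
M = m − 5 log₁₀ d + 5 = 5.00 − 5·2.2840 + 5 = -1.420
M − M_☉ = -1.420 − 4.83 = -6.250
L/L_☉ = 10^(−0.4 × -6.250) = 316.2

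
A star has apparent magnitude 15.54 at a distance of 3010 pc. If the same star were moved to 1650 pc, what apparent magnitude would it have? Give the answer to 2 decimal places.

m ≈ 14.23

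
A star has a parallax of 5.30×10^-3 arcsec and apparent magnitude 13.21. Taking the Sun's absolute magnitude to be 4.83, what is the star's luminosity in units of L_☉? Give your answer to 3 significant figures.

d = 1/p = 1/5.30×10^-3″ = 188.7 pc
M = m − 5 log₁₀ d + 5 = 13.21 − 5·2.2757 + 5 = 6.831
M − M_☉ = 6.831 − 4.83 = 2.001
L/L_☉ = 10^(−0.4 × 2.001) = 0.1583

L/L_☉ ≈ 0.158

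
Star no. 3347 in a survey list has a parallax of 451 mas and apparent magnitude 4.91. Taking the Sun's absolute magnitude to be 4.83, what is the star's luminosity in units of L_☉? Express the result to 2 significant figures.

d = 1/p = 1000/451 mas = 2.217 pc
M = m − 5 log₁₀ d + 5 = 4.91 − 5·0.3458 + 5 = 8.181
M − M_☉ = 8.181 − 4.83 = 3.351
L/L_☉ = 10^(−0.4 × 3.351) = 0.04567

L/L_☉ ≈ 0.046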